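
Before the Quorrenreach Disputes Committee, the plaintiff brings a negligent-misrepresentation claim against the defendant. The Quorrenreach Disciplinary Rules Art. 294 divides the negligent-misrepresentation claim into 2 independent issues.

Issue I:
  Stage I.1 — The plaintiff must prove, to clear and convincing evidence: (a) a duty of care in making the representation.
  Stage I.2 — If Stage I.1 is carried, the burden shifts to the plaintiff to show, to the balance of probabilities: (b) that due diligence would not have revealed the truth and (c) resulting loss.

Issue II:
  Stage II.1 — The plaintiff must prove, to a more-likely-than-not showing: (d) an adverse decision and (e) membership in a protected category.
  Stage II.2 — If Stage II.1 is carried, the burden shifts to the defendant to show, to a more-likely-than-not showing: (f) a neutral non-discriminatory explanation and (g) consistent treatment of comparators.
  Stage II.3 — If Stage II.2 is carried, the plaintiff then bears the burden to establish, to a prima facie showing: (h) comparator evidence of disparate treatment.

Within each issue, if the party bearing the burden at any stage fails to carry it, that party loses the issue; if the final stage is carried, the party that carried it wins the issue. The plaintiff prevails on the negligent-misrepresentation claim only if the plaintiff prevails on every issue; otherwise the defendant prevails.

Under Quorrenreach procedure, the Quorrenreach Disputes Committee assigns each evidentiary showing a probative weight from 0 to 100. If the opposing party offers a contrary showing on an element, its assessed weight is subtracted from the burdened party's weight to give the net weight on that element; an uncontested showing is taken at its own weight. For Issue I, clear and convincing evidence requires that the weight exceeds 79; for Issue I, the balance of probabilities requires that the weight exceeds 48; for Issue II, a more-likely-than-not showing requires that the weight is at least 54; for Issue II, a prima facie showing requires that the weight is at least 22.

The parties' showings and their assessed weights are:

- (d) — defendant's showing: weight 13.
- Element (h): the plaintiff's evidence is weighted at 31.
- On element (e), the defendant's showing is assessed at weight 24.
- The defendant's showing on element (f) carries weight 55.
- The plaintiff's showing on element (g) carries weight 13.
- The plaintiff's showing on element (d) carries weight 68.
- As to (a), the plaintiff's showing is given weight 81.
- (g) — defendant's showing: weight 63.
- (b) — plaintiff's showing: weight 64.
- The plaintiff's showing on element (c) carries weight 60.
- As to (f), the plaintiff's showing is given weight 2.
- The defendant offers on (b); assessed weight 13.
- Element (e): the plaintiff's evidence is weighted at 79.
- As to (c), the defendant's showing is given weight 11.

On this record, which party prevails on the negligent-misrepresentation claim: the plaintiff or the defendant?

— Issue I —
Stage I.1 (plaintiff, clear and convincing evidence, weight exceeds 79): (a) 81 > 79 — meets.
  All elements met. The plaintiff retains the burden for Stage I.2.
Stage I.2 (plaintiff, the balance of probabilities, weight exceeds 48): (b) net 64−13=51 > 48 — meets; (c) net 60−11=49 > 48 — meets.
  All elements met at the final stage.
Every stage carried; the plaintiff prevails on this issue.
— Issue II —
Stage II.1 — burden on plaintiff; standard: a more-likely-than-not showing (weight is at least 54).
    (d): 68 − 13 = 55 ≥ 54 [met]
    (e): 79 − 24 = 55 ≥ 54 [met]
  All elements met. The burden passes to the defendant.
Stage II.2 — burden on defendant; standard: a more-likely-than-not showing (weight is at least 54).
    (f): 55 − 2 = 53 < 54 [not met]
    (g): 63 − 13 = 50 < 54 [not met]
  The defendant does not carry Stage II.2.
So the plaintiff prevails on this issue.
Per-issue: Issue I → plaintiff; Issue II → plaintiff. The plaintiff must prevail on every issue; overall, the plaintiff prevails.

plaintiff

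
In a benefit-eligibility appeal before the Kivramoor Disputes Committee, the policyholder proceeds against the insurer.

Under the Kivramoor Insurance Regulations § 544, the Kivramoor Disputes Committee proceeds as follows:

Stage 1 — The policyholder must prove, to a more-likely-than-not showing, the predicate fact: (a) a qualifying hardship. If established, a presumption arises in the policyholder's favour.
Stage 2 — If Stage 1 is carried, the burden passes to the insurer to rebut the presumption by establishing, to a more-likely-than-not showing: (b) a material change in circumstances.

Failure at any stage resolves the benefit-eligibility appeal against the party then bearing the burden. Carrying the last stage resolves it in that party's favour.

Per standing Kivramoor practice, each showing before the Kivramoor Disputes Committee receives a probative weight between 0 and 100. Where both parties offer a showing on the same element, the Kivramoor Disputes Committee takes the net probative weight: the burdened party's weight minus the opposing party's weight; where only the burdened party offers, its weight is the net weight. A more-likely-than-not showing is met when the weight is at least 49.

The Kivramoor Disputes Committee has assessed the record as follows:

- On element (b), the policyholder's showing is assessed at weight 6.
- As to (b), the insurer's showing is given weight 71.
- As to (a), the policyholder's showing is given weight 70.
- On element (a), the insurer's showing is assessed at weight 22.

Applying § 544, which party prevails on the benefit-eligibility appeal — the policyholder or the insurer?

Stage 1 — burden on policyholder; standard: a more-likely-than-not showing (weight is at least 49).
    (a): 70 − 22 = 48 < 49 [not met]
  Stage 1 not carried; the policyholder fails its burden.
The analysis ends at Stage 1; the insurer prevails.

insurer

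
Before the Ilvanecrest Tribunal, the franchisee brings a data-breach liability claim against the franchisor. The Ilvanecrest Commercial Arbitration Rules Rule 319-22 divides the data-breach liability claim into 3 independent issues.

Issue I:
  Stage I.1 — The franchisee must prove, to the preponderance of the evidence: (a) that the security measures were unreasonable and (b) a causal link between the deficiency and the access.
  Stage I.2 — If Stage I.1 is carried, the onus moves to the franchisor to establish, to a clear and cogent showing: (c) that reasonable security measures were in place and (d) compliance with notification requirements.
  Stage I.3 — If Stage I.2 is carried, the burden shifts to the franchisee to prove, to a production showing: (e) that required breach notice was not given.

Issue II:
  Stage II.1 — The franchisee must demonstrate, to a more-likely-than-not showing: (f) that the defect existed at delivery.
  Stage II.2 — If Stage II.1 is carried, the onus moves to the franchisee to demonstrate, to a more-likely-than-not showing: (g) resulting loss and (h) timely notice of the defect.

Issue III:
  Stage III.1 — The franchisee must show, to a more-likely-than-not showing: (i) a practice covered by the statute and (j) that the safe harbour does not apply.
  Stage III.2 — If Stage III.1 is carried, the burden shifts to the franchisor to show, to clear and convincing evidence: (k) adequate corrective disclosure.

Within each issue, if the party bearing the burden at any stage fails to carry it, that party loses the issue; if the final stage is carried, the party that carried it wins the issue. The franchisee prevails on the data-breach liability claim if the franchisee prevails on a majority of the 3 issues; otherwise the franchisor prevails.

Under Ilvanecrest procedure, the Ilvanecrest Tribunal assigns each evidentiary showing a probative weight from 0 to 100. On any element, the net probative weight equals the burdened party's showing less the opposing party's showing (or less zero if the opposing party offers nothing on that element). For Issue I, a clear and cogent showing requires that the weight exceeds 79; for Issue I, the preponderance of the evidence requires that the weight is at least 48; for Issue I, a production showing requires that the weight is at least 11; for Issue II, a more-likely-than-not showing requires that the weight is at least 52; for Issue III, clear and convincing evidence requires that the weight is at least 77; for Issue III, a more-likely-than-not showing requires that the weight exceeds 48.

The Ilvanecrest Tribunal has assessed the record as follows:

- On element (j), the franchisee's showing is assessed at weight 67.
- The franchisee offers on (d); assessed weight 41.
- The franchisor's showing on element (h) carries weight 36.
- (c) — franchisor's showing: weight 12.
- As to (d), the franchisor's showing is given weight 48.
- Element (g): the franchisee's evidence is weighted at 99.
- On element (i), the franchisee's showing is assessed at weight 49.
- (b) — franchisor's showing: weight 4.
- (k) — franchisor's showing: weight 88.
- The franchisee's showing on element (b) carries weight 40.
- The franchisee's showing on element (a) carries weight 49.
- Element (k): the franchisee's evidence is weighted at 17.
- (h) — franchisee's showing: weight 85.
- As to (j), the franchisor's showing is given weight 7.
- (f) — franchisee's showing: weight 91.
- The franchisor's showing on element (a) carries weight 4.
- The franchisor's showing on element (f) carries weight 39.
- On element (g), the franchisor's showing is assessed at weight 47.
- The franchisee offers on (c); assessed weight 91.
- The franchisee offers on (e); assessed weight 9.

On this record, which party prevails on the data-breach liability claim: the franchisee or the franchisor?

— Issue I —
Stage I.1 — burden on franchisee; standard: the preponderance of the evidence (weight is at least 48).
    (a): 49 − 4 = 45 < 48 [not met]
    (b): 40 − 4 = 36 < 48 [not met]
  The franchisee does not carry Stage I.1.
The franchisor prevails on this issue.
— Issue II —
Stage II.1 (franchisee, a more-likely-than-not showing, weight is at least 52): (f) net 91−39=52 ≥ 52 — meets.
  Stage II.1 is satisfied; the franchisee continues to bear the burden.
Stage II.2 (franchisee, a more-likely-than-not showing, weight is at least 52): (g) net 99−47=52 ≥ 52 — meets; (h) net 85−36=49 < 52 — fails.
  Stage II.2 not carried; the franchisee fails its burden.
The analysis ends at Stage II.2; the franchisor prevails on this issue.
— Issue III —
Stage III.1 — burden on franchisee; standard: a more-likely-than-not showing (weight exceeds 48).
    (i): 49 > 48 [met]
    (j): 67 − 7 = 60 > 48 [met]
  The franchisee carries Stage III.1; the franchisor now bears the burden.
Stage III.2 — burden on franchisor; standard: clear and convincing evidence (weight is at least 77).
    (k): 88 − 17 = 71 < 77 [not met]
  The franchisor does not carry Stage III.2.
So the franchisee prevails on this issue.
Per-issue: Issue I → franchisor; Issue II → franchisor; Issue III → franchisee. The franchisee must prevail on a majority of issues; overall, the franchisor prevails.

franchisor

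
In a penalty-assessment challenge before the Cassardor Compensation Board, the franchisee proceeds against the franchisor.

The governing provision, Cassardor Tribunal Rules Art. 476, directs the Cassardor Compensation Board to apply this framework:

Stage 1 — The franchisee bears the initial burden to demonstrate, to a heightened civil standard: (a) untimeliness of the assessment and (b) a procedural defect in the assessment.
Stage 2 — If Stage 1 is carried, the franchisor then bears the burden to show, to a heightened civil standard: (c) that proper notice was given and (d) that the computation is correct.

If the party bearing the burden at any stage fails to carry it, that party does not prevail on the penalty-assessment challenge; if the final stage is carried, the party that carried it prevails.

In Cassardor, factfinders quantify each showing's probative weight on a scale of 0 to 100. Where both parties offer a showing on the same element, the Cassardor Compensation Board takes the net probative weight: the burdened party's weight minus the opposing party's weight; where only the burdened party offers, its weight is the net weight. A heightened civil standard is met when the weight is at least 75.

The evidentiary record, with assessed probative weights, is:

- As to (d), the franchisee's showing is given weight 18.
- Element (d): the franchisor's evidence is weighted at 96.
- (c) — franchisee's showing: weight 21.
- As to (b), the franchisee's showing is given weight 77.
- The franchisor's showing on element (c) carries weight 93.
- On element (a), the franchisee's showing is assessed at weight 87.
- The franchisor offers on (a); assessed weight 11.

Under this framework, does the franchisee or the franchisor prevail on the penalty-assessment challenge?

Stage 1 — burden on franchisee; standard: a heightened civil standard (weight is at least 75).
    (a): 87 − 11 = 76 ≥ 75 [met]
    (b): 77 ≥ 75 [met]
  Stage 1 is satisfied; the onus moves to the franchisor.
Stage 2 — burden on franchisor; standard: a heightened civil standard (weight is at least 75).
    (c): 93 − 21 = 72 < 75 [not met]
    (d): 96 − 18 = 78 ≥ 75 [met]
  Stage 2 not carried; the franchisor fails its burden.
The franchisee prevails.

franchisee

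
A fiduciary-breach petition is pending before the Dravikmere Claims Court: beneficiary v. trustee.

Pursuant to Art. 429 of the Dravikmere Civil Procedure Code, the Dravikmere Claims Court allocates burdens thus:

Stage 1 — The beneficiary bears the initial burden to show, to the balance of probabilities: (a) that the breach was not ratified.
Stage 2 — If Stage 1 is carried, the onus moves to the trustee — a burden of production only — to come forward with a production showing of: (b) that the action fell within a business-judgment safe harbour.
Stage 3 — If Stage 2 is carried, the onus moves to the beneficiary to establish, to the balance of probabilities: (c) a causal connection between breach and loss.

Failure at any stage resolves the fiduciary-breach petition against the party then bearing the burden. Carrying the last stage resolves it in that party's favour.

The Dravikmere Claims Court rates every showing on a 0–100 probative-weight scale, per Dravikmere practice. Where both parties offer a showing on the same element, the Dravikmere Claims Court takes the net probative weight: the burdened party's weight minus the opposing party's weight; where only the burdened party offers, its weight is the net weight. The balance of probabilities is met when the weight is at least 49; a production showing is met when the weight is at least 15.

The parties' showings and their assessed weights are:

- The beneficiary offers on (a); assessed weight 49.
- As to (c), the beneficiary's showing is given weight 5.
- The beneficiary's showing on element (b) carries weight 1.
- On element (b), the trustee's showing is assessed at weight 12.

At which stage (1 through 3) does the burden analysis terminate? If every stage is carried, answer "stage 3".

stage 2

Stage 1 (beneficiary, the balance of probabilities, weight is at least 49): (a) 49 ≥ 49 — meets.
  The beneficiary carries Stage 1; the trustee now bears the burden.
Stage 2 (trustee, a production showing, weight is at least 15): (b) net 12−1=11 < 15 — fails.
  Stage 2 not carried; the trustee fails its burden.
The beneficiary prevails.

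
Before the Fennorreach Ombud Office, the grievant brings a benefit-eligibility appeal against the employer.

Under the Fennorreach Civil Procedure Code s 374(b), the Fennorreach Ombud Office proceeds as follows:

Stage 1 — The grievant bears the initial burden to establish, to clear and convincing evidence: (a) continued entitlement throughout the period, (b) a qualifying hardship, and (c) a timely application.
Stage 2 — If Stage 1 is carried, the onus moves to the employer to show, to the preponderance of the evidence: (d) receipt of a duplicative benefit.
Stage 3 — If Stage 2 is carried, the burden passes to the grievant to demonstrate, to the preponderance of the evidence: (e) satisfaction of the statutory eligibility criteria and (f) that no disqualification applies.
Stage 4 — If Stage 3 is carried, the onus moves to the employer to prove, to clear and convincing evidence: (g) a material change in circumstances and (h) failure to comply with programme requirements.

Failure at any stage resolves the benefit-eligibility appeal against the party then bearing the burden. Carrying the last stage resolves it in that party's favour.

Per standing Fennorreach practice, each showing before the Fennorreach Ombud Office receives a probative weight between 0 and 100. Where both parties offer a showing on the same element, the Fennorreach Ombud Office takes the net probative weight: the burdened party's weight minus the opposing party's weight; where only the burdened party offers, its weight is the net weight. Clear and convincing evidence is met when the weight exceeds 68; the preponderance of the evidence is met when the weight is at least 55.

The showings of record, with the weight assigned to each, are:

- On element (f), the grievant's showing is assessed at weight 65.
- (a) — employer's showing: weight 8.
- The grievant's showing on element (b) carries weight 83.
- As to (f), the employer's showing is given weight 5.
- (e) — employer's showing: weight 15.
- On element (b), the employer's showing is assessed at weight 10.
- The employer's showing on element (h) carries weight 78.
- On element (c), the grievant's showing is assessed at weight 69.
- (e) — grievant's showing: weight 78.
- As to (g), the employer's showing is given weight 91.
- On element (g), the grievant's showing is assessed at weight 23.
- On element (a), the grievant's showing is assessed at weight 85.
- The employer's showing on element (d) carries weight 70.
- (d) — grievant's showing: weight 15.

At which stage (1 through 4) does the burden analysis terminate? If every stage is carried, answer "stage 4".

stage 4

Stage 1 (grievant, clear and convincing evidence, weight exceeds 68): (a) net 85−8=77 > 68 — meets; (b) net 83−10=73 > 68 — meets; (c) 69 > 68 — meets.
  All elements met. The burden passes to the employer.
Stage 2 (employer, the preponderance of the evidence, weight is at least 55): (d) net 70−15=55 ≥ 55 — meets.
  Stage 2 carried; the burden shifts to the grievant.
Stage 3 (grievant, the preponderance of the evidence, weight is at least 55): (e) net 78−15=63 ≥ 55 — meets; (f) net 65−5=60 ≥ 55 — meets.
  The grievant carries Stage 3; the employer now bears the burden.
Stage 4 (employer, clear and convincing evidence, weight exceeds 68): (g) net 91−23=68 ≤ 68 — fails; (h) 78 > 68 — meets.
  The employer does not carry Stage 4.
So the grievant prevails.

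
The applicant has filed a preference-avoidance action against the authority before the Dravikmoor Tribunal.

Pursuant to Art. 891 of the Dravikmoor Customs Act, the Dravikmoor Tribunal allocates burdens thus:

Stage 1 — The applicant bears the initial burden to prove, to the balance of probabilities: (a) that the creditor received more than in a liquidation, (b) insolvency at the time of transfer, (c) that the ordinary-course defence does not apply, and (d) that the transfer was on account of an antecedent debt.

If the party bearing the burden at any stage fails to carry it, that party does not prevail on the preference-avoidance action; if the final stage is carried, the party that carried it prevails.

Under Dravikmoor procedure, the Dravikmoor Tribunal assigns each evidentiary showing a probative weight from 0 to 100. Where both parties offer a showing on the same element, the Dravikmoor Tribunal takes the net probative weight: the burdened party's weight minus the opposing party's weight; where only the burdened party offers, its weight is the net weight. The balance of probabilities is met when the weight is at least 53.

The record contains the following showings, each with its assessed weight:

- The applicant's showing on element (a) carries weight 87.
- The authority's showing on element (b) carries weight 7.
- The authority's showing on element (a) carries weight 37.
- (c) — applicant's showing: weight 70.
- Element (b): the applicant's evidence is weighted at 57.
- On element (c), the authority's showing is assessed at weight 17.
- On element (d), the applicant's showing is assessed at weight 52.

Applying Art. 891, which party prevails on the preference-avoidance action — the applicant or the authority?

authority

Stage 1 (applicant, the balance of probabilities, weight is at least 53): (a) net 87−37=50 < 53 — fails; (b) net 57−7=50 < 53 — fails; (c) net 70−17=53 ≥ 53 — meets; (d) 52 < 53 — fails.
  Stage 1 not carried; the applicant fails its burden.
The authority prevails.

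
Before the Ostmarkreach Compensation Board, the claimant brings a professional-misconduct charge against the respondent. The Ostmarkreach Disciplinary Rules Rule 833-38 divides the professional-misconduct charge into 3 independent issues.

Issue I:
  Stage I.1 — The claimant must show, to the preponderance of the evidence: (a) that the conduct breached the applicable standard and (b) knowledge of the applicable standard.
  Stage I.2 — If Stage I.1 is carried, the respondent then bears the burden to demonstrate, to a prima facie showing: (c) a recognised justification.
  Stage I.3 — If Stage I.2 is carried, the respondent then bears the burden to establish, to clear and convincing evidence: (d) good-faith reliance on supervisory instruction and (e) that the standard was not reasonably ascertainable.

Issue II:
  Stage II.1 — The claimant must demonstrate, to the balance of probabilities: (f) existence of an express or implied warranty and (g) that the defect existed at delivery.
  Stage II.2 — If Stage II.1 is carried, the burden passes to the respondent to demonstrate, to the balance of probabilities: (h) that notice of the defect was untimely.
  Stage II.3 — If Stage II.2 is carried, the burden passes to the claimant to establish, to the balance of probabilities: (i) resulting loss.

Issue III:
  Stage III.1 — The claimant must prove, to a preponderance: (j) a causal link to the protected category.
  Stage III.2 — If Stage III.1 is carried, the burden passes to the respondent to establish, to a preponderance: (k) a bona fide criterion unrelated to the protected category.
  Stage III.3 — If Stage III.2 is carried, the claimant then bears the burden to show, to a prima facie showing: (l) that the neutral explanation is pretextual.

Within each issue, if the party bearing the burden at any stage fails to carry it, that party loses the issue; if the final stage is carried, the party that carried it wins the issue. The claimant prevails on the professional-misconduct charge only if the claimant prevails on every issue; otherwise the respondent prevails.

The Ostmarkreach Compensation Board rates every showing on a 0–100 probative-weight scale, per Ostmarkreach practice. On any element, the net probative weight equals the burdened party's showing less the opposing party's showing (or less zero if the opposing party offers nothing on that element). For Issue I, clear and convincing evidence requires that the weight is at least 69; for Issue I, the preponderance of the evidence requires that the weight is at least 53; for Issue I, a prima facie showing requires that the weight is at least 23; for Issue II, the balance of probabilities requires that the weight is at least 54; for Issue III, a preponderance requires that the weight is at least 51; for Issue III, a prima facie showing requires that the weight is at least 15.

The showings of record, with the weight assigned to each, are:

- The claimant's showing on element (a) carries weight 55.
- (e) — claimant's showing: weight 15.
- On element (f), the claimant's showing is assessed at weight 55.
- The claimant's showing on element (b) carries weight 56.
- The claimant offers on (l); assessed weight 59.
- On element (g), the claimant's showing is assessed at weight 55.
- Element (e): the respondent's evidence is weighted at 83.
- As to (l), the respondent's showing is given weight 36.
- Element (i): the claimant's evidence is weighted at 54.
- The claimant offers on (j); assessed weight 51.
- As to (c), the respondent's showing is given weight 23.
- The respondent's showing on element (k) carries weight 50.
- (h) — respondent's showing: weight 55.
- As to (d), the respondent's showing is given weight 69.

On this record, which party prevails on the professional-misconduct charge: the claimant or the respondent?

claimant

— Issue I —
Stage I.1 (claimant, the preponderance of the evidence, weight is at least 53): (a) 55 ≥ 53 — meets; (b) 56 ≥ 53 — meets.
  Stage I.1 is satisfied; the onus moves to the respondent.
Stage I.2 (respondent, a prima facie showing, weight is at least 23): (c) 23 ≥ 23 — meets.
  Stage I.2 is satisfied; the respondent continues to bear the burden.
Stage I.3 (respondent, clear and convincing evidence, weight is at least 69): (d) 69 ≥ 69 — meets; (e) net 83−15=68 < 69 — fails.
  The respondent does not carry Stage I.3.
The claimant prevails on this issue.
— Issue II —
Stage II.1 (claimant, the balance of probabilities, weight is at least 54): (f) 55 ≥ 54 — meets; (g) 55 ≥ 54 — meets.
  Stage II.1 is satisfied; the onus moves to the respondent.
Stage II.2 (respondent, the balance of probabilities, weight is at least 54): (h) 55 ≥ 54 — meets.
  All elements met. The burden passes to the claimant.
Stage II.3 (claimant, the balance of probabilities, weight is at least 54): (i) 54 ≥ 54 — meets.
  Stage II.3 carried; the final stage is satisfied.
Every stage carried; the claimant prevails on this issue.
— Issue III —
Stage III.1 — burden on claimant; standard: a preponderance (weight is at least 51).
    (j): 51 ≥ 51 [met]
  Stage III.1 is satisfied; the onus moves to the respondent.
Stage III.2 — burden on respondent; standard: a preponderance (weight is at least 51).
    (k): 50 < 51 [not met]
  The respondent does not carry Stage III.2.
The claimant prevails on this issue.
Per-issue: Issue I → claimant; Issue II → claimant; Issue III → claimant. The claimant must prevail on every issue; overall, the claimant prevails.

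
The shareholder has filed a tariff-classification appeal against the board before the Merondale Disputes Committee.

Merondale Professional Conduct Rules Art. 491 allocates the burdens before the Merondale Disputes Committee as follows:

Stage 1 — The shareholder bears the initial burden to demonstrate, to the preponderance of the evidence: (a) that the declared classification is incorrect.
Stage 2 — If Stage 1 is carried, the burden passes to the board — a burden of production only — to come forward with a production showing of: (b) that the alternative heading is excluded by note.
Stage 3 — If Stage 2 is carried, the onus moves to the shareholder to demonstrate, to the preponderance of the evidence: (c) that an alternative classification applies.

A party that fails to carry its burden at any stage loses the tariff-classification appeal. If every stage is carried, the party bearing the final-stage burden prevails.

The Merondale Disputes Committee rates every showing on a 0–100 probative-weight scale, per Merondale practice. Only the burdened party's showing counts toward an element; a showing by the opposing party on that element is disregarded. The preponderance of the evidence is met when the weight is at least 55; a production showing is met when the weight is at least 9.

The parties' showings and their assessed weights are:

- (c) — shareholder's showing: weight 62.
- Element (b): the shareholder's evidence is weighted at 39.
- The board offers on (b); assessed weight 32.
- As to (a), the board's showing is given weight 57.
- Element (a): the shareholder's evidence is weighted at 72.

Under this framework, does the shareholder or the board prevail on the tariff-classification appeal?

shareholder

At Stage 1 the shareholder must meet the preponderance of the evidence (weight is at least 55): on (a) the weight is 72 (the board's 57 is given no effect), ≥ 55, so (a) meets the standard.
  All elements met. The burden passes to the board.
At Stage 2 the board must meet a production showing (weight is at least 9): on (b) the weight is 32 (the shareholder's 39 is given no effect), which does reach 9, so (b) meets the standard.
  Stage 2 is satisfied; the onus moves to the shareholder.
At Stage 3 the shareholder must meet the preponderance of the evidence (weight is at least 55): on (c) the weight is 62, ≥ 55, so (c) meets the standard.
  All elements met at the final stage.
All stages carried — the shareholder prevails.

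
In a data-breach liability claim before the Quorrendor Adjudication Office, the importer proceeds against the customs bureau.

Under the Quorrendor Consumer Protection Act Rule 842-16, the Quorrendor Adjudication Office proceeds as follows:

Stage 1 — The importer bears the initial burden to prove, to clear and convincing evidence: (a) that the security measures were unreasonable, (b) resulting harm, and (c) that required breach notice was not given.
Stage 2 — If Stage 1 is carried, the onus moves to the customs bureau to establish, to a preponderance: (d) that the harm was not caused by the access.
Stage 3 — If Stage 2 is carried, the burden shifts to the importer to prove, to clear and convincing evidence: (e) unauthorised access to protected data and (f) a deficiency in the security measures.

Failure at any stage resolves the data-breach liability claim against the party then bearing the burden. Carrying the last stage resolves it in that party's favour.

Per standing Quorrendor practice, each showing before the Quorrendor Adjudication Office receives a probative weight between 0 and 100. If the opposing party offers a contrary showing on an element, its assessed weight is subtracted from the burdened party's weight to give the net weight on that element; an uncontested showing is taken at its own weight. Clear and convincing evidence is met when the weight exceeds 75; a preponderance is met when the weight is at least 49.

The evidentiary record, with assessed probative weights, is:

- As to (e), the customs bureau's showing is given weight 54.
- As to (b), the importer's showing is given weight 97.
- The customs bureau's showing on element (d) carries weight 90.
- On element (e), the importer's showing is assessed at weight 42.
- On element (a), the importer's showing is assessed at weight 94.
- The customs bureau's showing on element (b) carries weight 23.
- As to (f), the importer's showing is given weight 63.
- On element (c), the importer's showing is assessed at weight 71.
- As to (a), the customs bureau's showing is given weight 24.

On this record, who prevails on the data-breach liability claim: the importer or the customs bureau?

customs bureau

Stage 1 — burden on importer; standard: clear and convincing evidence (weight exceeds 75).
    (a): 94 − 24 = 70 ≤ 75 [not met]
    (b): 97 − 23 = 74 ≤ 75 [not met]
    (c): 71 ≤ 75 [not met]
  The importer does not carry Stage 1.
So the customs bureau prevails.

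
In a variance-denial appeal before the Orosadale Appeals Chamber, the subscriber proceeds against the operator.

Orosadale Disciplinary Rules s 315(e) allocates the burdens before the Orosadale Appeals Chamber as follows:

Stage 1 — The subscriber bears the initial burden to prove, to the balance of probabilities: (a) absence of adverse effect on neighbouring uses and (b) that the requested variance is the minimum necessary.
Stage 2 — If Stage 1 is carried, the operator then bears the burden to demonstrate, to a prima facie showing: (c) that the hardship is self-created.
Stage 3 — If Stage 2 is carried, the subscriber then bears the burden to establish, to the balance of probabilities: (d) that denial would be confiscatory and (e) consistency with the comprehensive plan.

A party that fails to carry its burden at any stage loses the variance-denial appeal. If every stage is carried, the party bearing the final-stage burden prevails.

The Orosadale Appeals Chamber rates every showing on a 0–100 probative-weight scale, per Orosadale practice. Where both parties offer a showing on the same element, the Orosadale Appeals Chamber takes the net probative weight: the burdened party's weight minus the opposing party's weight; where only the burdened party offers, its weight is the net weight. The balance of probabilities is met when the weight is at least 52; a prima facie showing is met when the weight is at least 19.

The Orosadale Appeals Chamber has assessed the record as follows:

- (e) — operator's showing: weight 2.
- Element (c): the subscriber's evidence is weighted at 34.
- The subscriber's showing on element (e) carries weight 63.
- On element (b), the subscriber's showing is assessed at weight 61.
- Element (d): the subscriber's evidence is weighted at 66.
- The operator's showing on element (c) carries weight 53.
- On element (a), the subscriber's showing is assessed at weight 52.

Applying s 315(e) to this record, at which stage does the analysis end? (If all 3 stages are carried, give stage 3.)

At Stage 1 the subscriber must meet the balance of probabilities (weight is at least 52): on (a) the weight is 52, which does reach 52, so (a) meets the standard; on (b) the weight is 61, which does reach 52, so (b) meets the standard.
  The subscriber carries Stage 1; the operator now bears the burden.
At Stage 2 the operator must meet a prima facie showing (weight is at least 19): on (c) the weight is 53 less the opposing 34 gives net 19, ≥ 19, so (c) meets the standard.
  Stage 2 carried; the burden shifts to the subscriber.
At Stage 3 the subscriber must meet the balance of probabilities (weight is at least 52): on (d) the weight is 66, which does reach 52, so (d) meets the standard; on (e) the weight is 63 less the opposing 2 gives net 61, ≥ 52, so (e) meets the standard.
  Stage 3 carried; the final stage is satisfied.
All stages carried — the subscriber prevails.

stage 3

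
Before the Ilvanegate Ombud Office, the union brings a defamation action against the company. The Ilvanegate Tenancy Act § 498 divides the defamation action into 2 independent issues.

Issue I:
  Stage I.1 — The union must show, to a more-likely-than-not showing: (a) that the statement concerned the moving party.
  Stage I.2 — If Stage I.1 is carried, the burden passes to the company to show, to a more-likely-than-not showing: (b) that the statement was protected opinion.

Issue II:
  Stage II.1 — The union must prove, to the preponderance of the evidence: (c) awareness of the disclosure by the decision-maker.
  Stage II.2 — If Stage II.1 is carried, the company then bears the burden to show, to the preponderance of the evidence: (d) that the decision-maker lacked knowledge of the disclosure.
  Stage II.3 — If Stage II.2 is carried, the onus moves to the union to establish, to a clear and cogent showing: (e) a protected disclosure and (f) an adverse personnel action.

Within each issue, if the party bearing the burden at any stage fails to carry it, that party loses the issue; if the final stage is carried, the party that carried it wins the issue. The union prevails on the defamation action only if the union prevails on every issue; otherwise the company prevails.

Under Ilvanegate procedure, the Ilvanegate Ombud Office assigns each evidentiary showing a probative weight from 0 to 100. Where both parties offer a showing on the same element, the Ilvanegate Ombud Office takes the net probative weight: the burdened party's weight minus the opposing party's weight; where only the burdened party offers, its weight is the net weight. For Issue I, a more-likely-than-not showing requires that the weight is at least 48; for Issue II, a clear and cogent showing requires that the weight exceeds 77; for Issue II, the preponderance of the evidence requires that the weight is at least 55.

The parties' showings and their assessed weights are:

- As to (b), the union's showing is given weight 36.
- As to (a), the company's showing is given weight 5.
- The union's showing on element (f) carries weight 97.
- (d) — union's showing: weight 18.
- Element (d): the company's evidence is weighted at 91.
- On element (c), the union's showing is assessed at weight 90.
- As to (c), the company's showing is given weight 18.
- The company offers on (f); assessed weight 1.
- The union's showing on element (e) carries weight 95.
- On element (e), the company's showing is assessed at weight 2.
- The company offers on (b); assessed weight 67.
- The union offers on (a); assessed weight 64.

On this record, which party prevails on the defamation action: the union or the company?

union

— Issue I —
At Stage I.1 the union must meet a more-likely-than-not showing (weight is at least 48): on (a) the weight is 64 less the opposing 5 gives net 59, which does reach 48, so (a) meets the standard.
  All elements met. The burden passes to the company.
At Stage I.2 the company must meet a more-likely-than-not showing (weight is at least 48): on (b) the weight is 67 less the opposing 36 gives net 31, which does not reach 48, so (b) does not meet the standard.
  The company does not carry Stage I.2.
The union prevails on this issue.
— Issue II —
Stage II.1 (union, the preponderance of the evidence, weight is at least 55): (c) net 90−18=72 ≥ 55 — meets.
  All elements met. The burden passes to the company.
Stage II.2 (company, the preponderance of the evidence, weight is at least 55): (d) net 91−18=73 ≥ 55 — meets.
  All elements met. The burden passes to the union.
Stage II.3 (union, a clear and cogent showing, weight exceeds 77): (e) net 95−2=93 > 77 — meets; (f) net 97−1=96 > 77 — meets.
  Stage II.3 carried; the final stage is satisfied.
All stages carried — the union prevails on this issue.
Per-issue: Issue I → union; Issue II → union. The union must prevail on every issue; overall, the union prevails.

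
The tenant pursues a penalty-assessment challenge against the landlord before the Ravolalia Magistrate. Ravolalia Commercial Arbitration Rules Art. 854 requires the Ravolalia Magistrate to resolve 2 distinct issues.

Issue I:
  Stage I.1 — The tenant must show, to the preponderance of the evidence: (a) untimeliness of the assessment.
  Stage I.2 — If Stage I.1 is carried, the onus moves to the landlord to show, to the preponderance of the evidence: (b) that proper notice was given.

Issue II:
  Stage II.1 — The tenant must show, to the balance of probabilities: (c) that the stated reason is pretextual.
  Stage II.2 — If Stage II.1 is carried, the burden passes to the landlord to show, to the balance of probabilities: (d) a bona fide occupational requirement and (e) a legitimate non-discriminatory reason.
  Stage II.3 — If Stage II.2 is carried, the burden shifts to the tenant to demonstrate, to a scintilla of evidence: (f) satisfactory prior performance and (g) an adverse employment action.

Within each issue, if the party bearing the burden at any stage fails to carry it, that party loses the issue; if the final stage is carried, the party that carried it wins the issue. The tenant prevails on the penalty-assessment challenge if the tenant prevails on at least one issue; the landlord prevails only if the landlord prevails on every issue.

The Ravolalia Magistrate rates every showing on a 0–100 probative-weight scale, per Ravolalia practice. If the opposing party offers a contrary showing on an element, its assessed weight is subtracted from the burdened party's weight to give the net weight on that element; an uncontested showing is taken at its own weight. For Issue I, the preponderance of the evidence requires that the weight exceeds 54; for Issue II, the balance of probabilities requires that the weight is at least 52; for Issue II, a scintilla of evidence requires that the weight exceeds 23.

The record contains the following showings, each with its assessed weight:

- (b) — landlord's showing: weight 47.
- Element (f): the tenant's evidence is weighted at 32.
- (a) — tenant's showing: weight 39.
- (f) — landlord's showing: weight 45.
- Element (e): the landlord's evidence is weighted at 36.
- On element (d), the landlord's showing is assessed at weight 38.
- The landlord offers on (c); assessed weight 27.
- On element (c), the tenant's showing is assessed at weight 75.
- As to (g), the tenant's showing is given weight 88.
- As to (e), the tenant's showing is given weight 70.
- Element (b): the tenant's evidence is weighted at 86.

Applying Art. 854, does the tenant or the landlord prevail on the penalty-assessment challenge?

— Issue I —
Stage I.1 (tenant, the preponderance of the evidence, weight exceeds 54): (a) 39 ≤ 54 — fails.
  Stage I.1 not carried; the tenant fails its burden.
The analysis ends at Stage I.1; the landlord prevails on this issue.
— Issue II —
Stage II.1 — burden on tenant; standard: the balance of probabilities (weight is at least 52).
    (c): 75 − 27 = 48 < 52 [not met]
  Stage II.1 not carried; the tenant fails its burden.
The landlord prevails on this issue.
Per-issue: Issue I → landlord; Issue II → landlord. The tenant must prevail on at least one issue; overall, the landlord prevails.

landlord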